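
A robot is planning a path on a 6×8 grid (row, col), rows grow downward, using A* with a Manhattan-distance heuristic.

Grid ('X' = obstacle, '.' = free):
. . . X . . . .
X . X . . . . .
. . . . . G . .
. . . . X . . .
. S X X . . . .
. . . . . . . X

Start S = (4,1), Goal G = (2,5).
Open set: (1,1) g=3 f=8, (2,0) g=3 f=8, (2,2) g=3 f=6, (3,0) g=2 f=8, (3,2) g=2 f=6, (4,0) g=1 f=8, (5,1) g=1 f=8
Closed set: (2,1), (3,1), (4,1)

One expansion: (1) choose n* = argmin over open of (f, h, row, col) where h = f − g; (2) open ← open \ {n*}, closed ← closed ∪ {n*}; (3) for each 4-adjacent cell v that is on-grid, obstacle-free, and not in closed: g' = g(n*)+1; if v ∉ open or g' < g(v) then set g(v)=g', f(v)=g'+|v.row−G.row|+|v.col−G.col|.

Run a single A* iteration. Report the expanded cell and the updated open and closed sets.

step 1: expand (2,2) (f=6, h=3) → closed; open now [(1,1) g=3 f=8, (2,0) g=3 f=8, (2,3) g=4 f=6, (3,0) g=2 f=8, (3,2) g=2 f=6, (4,0) g=1 f=8, (5,1) g=1 f=8]

expanded=(2,2); open=[(1,1) g=3 f=8, (2,0) g=3 f=8, (2,3) g=4 f=6, (3,0) g=2 f=8, (3,2) g=2 f=6, (4,0) g=1 f=8, (5,1) g=1 f=8]; closed=[(2,1), (2,2), (3,1), (4,1)]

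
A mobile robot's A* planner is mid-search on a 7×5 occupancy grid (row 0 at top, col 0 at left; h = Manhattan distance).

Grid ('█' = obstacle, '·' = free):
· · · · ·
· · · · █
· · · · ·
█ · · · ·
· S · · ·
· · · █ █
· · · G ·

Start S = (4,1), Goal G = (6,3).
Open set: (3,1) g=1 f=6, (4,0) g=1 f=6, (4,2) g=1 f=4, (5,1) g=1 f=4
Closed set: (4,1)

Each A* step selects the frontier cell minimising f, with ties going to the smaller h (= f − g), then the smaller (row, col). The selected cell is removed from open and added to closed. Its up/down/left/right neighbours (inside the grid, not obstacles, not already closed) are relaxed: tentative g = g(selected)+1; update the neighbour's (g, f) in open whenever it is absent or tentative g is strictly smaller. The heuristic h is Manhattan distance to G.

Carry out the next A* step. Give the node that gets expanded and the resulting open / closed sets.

expanded=(4,2); open=[(3,1) g=1 f=6, (3,2) g=2 f=6, (4,0) g=1 f=6, (4,3) g=2 f=4, (5,1) g=1 f=4, (5,2) g=2 f=4]; closed=[(4,1), (4,2)]

step 1: expand (4,2) (f=4, h=3) → closed; open now [(3,1) g=1 f=6, (3,2) g=2 f=6, (4,0) g=1 f=6, (4,3) g=2 f=4, (5,1) g=1 f=4, (5,2) g=2 f=4]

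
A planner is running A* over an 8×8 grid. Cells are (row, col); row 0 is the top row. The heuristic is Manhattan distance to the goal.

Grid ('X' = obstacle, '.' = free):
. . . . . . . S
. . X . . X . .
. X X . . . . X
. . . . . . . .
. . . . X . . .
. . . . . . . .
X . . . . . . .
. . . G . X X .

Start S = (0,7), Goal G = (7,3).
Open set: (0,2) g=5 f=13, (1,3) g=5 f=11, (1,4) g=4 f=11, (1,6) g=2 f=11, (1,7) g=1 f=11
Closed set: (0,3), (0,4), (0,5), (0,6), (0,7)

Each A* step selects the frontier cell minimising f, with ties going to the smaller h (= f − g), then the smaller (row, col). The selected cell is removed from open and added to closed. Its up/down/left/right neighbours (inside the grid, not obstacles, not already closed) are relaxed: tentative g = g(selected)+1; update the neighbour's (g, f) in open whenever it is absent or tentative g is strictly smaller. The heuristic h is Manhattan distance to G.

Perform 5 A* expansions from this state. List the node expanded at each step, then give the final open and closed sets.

order=[(1,3) → (2,3) → (3,3) → (4,3) → (5,3)]; open=[(0,2) g=5 f=13, (1,4) g=4 f=11, (1,6) g=2 f=11, (1,7) g=1 f=11, (2,4) g=7 f=13, (3,2) g=8 f=13, (3,4) g=8 f=13, (4,2) g=9 f=13, (5,2) g=10 f=13, (5,4) g=10 f=13, (6,3) g=10 f=11]; closed=[(0,3), (0,4), (0,5), (0,6), (0,7), (1,3), (2,3), (3,3), (4,3), (5,3)]

step 1: expand (1,3) (f=11, h=6) → closed; open now [(0,2) g=5 f=13, (1,4) g=4 f=11, (1,6) g=2 f=11, (1,7) g=1 f=11, (2,3) g=6 f=11]
step 2: expand (2,3) (f=11, h=5) → closed; open now [(0,2) g=5 f=13, (1,4) g=4 f=11, (1,6) g=2 f=11, (1,7) g=1 f=11, (2,4) g=7 f=13, (3,3) g=7 f=11]
step 3: expand (3,3) (f=11, h=4) → closed; open now [(0,2) g=5 f=13, (1,4) g=4 f=11, (1,6) g=2 f=11, (1,7) g=1 f=11, (2,4) g=7 f=13, (3,2) g=8 f=13, (3,4) g=8 f=13, (4,3) g=8 f=11]
step 4: expand (4,3) (f=11, h=3) → closed; open now [(0,2) g=5 f=13, (1,4) g=4 f=11, (1,6) g=2 f=11, (1,7) g=1 f=11, (2,4) g=7 f=13, (3,2) g=8 f=13, (3,4) g=8 f=13, (4,2) g=9 f=13, (5,3) g=9 f=11]
step 5: expand (5,3) (f=11, h=2) → closed; open now [(0,2) g=5 f=13, (1,4) g=4 f=11, (1,6) g=2 f=11, (1,7) g=1 f=11, (2,4) g=7 f=13, (3,2) g=8 f=13, (3,4) g=8 f=13, (4,2) g=9 f=13, (5,2) g=10 f=13, (5,4) g=10 f=13, (6,3) g=10 f=11]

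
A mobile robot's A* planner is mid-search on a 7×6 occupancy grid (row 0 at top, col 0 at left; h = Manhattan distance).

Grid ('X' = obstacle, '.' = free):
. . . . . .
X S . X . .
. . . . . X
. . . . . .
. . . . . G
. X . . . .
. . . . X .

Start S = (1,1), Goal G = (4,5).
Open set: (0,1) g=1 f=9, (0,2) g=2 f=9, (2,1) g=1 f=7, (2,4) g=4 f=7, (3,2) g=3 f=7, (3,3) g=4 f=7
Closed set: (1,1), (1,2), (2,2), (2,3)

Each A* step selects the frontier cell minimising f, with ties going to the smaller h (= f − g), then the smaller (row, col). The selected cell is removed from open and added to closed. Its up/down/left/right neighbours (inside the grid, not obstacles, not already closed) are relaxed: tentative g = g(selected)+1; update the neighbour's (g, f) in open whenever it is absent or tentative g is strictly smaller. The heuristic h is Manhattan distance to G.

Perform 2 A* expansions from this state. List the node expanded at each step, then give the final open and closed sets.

step 1: expand (2,4) (f=7, h=3) → closed; open now [(0,1) g=1 f=9, (0,2) g=2 f=9, (1,4) g=5 f=9, (2,1) g=1 f=7, (3,2) g=3 f=7, (3,3) g=4 f=7, (3,4) g=5 f=7]
step 2: expand (3,4) (f=7, h=2) → closed; open now [(0,1) g=1 f=9, (0,2) g=2 f=9, (1,4) g=5 f=9, (2,1) g=1 f=7, (3,2) g=3 f=7, (3,3) g=4 f=7, (3,5) g=6 f=7, (4,4) g=6 f=7]

order=[(2,4) → (3,4)]; open=[(0,1) g=1 f=9, (0,2) g=2 f=9, (1,4) g=5 f=9, (2,1) g=1 f=7, (3,2) g=3 f=7, (3,3) g=4 f=7, (3,5) g=6 f=7, (4,4) g=6 f=7]; closed=[(1,1), (1,2), (2,2), (2,3), (2,4), (3,4)]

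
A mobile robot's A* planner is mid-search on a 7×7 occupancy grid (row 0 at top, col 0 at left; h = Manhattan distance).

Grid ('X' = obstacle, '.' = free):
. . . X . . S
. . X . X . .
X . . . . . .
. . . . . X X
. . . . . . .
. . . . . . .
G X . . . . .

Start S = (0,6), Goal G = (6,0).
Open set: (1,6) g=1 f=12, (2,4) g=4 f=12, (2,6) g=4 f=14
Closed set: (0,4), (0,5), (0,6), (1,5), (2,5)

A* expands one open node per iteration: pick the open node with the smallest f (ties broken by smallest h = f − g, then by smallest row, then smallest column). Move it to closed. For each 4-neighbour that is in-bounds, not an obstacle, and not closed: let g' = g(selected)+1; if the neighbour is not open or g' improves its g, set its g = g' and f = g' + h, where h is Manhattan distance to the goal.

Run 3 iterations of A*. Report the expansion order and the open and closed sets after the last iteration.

step 1: expand (2,4) (f=12, h=8) → closed; open now [(1,6) g=1 f=12, (2,3) g=5 f=12, (2,6) g=4 f=14, (3,4) g=5 f=12]
step 2: expand (2,3) (f=12, h=7) → closed; open now [(1,3) g=6 f=14, (1,6) g=1 f=12, (2,2) g=6 f=12, (2,6) g=4 f=14, (3,3) g=6 f=12, (3,4) g=5 f=12]
step 3: expand (2,2) (f=12, h=6) → closed; open now [(1,3) g=6 f=14, (1,6) g=1 f=12, (2,1) g=7 f=12, (2,6) g=4 f=14, (3,2) g=7 f=12, (3,3) g=6 f=12, (3,4) g=5 f=12]

order=[(2,4) → (2,3) → (2,2)]; open=[(1,3) g=6 f=14, (1,6) g=1 f=12, (2,1) g=7 f=12, (2,6) g=4 f=14, (3,2) g=7 f=12, (3,3) g=6 f=12, (3,4) g=5 f=12]; closed=[(0,4), (0,5), (0,6), (1,5), (2,2), (2,3), (2,4), (2,5)]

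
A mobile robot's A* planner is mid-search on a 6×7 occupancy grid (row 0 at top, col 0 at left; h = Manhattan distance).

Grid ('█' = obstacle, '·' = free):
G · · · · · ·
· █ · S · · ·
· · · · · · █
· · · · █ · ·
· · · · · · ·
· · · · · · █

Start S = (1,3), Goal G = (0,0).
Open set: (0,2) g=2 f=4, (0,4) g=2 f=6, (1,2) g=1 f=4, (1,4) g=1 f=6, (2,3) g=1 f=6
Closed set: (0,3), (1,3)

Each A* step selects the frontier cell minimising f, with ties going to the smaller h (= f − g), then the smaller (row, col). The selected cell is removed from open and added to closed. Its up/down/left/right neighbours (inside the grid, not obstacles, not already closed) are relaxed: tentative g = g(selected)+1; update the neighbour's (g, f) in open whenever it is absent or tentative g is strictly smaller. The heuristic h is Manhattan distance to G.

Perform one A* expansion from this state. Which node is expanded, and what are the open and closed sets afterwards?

step 1: expand (0,2) (f=4, h=2) → closed; open now [(0,1) g=3 f=4, (0,4) g=2 f=6, (1,2) g=1 f=4, (1,4) g=1 f=6, (2,3) g=1 f=6]

expanded=(0,2); open=[(0,1) g=3 f=4, (0,4) g=2 f=6, (1,2) g=1 f=4, (1,4) g=1 f=6, (2,3) g=1 f=6]; closed=[(0,2), (0,3), (1,3)]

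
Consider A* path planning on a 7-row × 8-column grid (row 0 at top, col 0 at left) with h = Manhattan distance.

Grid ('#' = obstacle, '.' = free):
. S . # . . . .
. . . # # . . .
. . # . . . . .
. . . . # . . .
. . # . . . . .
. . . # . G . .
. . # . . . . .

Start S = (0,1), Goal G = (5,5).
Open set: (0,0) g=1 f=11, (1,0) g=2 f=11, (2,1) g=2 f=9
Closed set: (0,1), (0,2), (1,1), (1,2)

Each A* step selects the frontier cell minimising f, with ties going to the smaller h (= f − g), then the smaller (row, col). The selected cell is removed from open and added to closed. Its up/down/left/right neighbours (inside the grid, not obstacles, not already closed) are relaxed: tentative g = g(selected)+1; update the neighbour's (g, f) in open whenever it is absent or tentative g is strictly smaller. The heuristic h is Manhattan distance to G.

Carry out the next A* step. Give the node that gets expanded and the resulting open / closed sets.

step 1: expand (2,1) (f=9, h=7) → closed; open now [(0,0) g=1 f=11, (1,0) g=2 f=11, (2,0) g=3 f=11, (3,1) g=3 f=9]

expanded=(2,1); open=[(0,0) g=1 f=11, (1,0) g=2 f=11, (2,0) g=3 f=11, (3,1) g=3 f=9]; closed=[(0,1), (0,2), (1,1), (1,2), (2,1)]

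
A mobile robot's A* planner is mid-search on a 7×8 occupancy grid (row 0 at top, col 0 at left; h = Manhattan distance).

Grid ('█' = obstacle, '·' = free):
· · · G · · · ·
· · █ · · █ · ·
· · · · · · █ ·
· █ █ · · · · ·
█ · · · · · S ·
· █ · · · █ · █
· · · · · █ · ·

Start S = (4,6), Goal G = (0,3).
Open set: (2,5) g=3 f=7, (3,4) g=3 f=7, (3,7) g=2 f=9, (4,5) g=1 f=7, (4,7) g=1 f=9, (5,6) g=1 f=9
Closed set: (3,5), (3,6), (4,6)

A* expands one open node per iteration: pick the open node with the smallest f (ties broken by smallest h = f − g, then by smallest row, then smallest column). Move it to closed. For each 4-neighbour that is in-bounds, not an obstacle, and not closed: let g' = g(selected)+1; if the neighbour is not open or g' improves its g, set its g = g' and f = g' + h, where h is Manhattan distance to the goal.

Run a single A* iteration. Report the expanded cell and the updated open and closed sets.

step 1: expand (2,5) (f=7, h=4) → closed; open now [(2,4) g=4 f=7, (3,4) g=3 f=7, (3,7) g=2 f=9, (4,5) g=1 f=7, (4,7) g=1 f=9, (5,6) g=1 f=9]

expanded=(2,5); open=[(2,4) g=4 f=7, (3,4) g=3 f=7, (3,7) g=2 f=9, (4,5) g=1 f=7, (4,7) g=1 f=9, (5,6) g=1 f=9]; closed=[(2,5), (3,5), (3,6), (4,6)]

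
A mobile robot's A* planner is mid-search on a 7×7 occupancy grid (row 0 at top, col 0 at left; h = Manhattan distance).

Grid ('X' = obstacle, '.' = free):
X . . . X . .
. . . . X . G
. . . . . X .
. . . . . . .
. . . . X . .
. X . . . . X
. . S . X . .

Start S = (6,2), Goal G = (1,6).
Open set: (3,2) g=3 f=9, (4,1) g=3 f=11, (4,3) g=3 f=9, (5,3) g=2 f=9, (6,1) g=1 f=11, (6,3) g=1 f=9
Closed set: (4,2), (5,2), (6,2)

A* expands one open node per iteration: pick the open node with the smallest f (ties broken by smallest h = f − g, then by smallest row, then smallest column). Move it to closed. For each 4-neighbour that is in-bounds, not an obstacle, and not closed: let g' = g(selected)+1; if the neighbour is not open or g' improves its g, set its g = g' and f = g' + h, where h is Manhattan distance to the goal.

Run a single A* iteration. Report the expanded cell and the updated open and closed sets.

expanded=(3,2); open=[(2,2) g=4 f=9, (3,1) g=4 f=11, (3,3) g=4 f=9, (4,1) g=3 f=11, (4,3) g=3 f=9, (5,3) g=2 f=9, (6,1) g=1 f=11, (6,3) g=1 f=9]; closed=[(3,2), (4,2), (5,2), (6,2)]

step 1: expand (3,2) (f=9, h=6) → closed; open now [(2,2) g=4 f=9, (3,1) g=4 f=11, (3,3) g=4 f=9, (4,1) g=3 f=11, (4,3) g=3 f=9, (5,3) g=2 f=9, (6,1) g=1 f=11, (6,3) g=1 f=9]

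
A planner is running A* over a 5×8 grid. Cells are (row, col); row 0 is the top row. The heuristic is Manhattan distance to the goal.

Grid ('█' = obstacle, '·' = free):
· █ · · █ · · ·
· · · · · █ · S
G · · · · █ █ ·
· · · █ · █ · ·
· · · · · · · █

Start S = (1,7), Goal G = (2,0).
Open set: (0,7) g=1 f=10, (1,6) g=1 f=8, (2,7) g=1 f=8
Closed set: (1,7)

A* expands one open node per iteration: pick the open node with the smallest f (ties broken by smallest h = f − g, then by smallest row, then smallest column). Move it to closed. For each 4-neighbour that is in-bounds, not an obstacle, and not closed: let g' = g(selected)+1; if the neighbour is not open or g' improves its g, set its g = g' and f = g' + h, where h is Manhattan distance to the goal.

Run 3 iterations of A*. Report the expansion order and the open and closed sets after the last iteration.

order=[(1,6) → (2,7) → (0,6)]; open=[(0,5) g=3 f=10, (0,7) g=1 f=10, (3,7) g=2 f=10]; closed=[(0,6), (1,6), (1,7), (2,7)]

step 1: expand (1,6) (f=8, h=7) → closed; open now [(0,6) g=2 f=10, (0,7) g=1 f=10, (2,7) g=1 f=8]
step 2: expand (2,7) (f=8, h=7) → closed; open now [(0,6) g=2 f=10, (0,7) g=1 f=10, (3,7) g=2 f=10]
step 3: expand (0,6) (f=10, h=8) → closed; open now [(0,5) g=3 f=10, (0,7) g=1 f=10, (3,7) g=2 f=10]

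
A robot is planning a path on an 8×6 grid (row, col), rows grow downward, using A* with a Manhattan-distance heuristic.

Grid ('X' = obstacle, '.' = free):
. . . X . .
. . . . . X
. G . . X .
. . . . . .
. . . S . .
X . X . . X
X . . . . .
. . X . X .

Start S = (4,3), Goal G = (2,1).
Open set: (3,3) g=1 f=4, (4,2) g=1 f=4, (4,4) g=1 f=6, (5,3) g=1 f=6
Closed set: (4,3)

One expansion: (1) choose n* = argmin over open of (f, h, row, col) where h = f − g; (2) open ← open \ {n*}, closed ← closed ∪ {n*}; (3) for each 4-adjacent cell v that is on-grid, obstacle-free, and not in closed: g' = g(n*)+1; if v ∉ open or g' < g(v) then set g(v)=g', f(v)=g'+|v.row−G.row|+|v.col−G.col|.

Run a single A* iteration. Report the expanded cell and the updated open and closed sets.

step 1: expand (3,3) (f=4, h=3) → closed; open now [(2,3) g=2 f=4, (3,2) g=2 f=4, (3,4) g=2 f=6, (4,2) g=1 f=4, (4,4) g=1 f=6, (5,3) g=1 f=6]

expanded=(3,3); open=[(2,3) g=2 f=4, (3,2) g=2 f=4, (3,4) g=2 f=6, (4,2) g=1 f=4, (4,4) g=1 f=6, (5,3) g=1 f=6]; closed=[(3,3), (4,3)]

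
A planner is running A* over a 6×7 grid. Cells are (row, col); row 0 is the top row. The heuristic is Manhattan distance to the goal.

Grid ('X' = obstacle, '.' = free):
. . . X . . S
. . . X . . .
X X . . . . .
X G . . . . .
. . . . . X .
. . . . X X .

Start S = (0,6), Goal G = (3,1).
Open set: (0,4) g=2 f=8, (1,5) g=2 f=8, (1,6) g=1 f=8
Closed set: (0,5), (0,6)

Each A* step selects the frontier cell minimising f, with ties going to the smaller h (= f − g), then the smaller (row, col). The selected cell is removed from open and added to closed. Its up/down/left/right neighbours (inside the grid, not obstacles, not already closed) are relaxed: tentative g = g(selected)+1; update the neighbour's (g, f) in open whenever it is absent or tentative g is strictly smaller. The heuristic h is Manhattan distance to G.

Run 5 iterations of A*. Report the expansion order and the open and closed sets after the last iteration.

step 1: expand (0,4) (f=8, h=6) → closed; open now [(1,4) g=3 f=8, (1,5) g=2 f=8, (1,6) g=1 f=8]
step 2: expand (1,4) (f=8, h=5) → closed; open now [(1,5) g=2 f=8, (1,6) g=1 f=8, (2,4) g=4 f=8]
step 3: expand (2,4) (f=8, h=4) → closed; open now [(1,5) g=2 f=8, (1,6) g=1 f=8, (2,3) g=5 f=8, (2,5) g=5 f=10, (3,4) g=5 f=8]
step 4: expand (2,3) (f=8, h=3) → closed; open now [(1,5) g=2 f=8, (1,6) g=1 f=8, (2,2) g=6 f=8, (2,5) g=5 f=10, (3,3) g=6 f=8, (3,4) g=5 f=8]
step 5: expand (2,2) (f=8, h=2) → closed; open now [(1,2) g=7 f=10, (1,5) g=2 f=8, (1,6) g=1 f=8, (2,5) g=5 f=10, (3,2) g=7 f=8, (3,3) g=6 f=8, (3,4) g=5 f=8]

order=[(0,4) → (1,4) → (2,4) → (2,3) → (2,2)]; open=[(1,2) g=7 f=10, (1,5) g=2 f=8, (1,6) g=1 f=8, (2,5) g=5 f=10, (3,2) g=7 f=8, (3,3) g=6 f=8, (3,4) g=5 f=8]; closed=[(0,4), (0,5), (0,6), (1,4), (2,2), (2,3), (2,4)]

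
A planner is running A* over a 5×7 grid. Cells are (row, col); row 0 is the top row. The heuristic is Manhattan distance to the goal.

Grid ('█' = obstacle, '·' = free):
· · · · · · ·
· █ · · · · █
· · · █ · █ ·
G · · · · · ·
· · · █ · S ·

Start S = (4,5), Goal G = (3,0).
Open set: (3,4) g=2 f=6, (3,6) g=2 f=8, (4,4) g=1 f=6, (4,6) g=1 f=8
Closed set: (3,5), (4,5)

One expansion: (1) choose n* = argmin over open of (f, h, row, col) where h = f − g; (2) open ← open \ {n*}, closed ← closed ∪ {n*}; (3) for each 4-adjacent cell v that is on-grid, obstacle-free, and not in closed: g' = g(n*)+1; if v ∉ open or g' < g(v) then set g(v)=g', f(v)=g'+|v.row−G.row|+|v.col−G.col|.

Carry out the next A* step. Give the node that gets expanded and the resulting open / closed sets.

step 1: expand (3,4) (f=6, h=4) → closed; open now [(2,4) g=3 f=8, (3,3) g=3 f=6, (3,6) g=2 f=8, (4,4) g=1 f=6, (4,6) g=1 f=8]

expanded=(3,4); open=[(2,4) g=3 f=8, (3,3) g=3 f=6, (3,6) g=2 f=8, (4,4) g=1 f=6, (4,6) g=1 f=8]; closed=[(3,4), (3,5), (4,5)]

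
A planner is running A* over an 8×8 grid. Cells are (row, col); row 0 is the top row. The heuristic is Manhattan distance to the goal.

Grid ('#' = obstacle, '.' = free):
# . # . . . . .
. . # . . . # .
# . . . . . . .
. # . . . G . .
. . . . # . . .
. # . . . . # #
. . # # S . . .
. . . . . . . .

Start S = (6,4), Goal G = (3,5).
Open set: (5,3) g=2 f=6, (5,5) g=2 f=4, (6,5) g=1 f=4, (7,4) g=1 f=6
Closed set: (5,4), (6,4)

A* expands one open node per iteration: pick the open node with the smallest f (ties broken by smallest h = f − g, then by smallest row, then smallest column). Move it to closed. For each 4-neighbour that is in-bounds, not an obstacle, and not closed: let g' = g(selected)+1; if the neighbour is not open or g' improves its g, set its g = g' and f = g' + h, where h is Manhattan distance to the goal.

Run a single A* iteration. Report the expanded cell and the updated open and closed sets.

expanded=(5,5); open=[(4,5) g=3 f=4, (5,3) g=2 f=6, (6,5) g=1 f=4, (7,4) g=1 f=6]; closed=[(5,4), (5,5), (6,4)]

step 1: expand (5,5) (f=4, h=2) → closed; open now [(4,5) g=3 f=4, (5,3) g=2 f=6, (6,5) g=1 f=4, (7,4) g=1 f=6]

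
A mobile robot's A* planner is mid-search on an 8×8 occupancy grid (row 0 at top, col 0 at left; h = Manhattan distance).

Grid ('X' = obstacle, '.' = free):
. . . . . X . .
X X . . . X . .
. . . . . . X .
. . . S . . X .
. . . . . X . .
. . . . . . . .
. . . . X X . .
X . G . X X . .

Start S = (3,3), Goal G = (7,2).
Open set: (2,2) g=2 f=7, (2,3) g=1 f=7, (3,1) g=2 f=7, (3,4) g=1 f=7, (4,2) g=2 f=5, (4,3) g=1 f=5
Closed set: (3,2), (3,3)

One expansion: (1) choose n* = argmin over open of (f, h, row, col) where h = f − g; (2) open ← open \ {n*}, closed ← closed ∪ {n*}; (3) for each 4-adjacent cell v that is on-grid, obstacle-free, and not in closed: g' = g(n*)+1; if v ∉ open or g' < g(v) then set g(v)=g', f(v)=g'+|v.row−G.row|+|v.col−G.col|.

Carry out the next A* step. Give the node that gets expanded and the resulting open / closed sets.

expanded=(4,2); open=[(2,2) g=2 f=7, (2,3) g=1 f=7, (3,1) g=2 f=7, (3,4) g=1 f=7, (4,1) g=3 f=7, (4,3) g=1 f=5, (5,2) g=3 f=5]; closed=[(3,2), (3,3), (4,2)]

step 1: expand (4,2) (f=5, h=3) → closed; open now [(2,2) g=2 f=7, (2,3) g=1 f=7, (3,1) g=2 f=7, (3,4) g=1 f=7, (4,1) g=3 f=7, (4,3) g=1 f=5, (5,2) g=3 f=5]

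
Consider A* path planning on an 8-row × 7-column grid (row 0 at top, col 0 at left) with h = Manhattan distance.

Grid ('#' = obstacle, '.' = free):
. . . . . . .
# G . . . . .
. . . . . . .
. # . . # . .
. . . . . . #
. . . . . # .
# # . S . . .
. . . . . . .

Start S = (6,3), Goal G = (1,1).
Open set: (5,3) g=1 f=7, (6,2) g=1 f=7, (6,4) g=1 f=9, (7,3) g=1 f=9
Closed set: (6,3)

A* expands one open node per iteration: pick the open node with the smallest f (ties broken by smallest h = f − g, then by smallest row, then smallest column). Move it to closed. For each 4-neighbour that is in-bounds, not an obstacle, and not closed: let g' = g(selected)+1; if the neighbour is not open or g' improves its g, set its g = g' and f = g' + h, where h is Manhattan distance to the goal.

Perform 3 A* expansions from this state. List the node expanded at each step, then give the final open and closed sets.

order=[(5,3) → (4,3) → (3,3)]; open=[(2,3) g=4 f=7, (3,2) g=4 f=7, (4,2) g=3 f=7, (4,4) g=3 f=9, (5,2) g=2 f=7, (5,4) g=2 f=9, (6,2) g=1 f=7, (6,4) g=1 f=9, (7,3) g=1 f=9]; closed=[(3,3), (4,3), (5,3), (6,3)]

step 1: expand (5,3) (f=7, h=6) → closed; open now [(4,3) g=2 f=7, (5,2) g=2 f=7, (5,4) g=2 f=9, (6,2) g=1 f=7, (6,4) g=1 f=9, (7,3) g=1 f=9]
step 2: expand (4,3) (f=7, h=5) → closed; open now [(3,3) g=3 f=7, (4,2) g=3 f=7, (4,4) g=3 f=9, (5,2) g=2 f=7, (5,4) g=2 f=9, (6,2) g=1 f=7, (6,4) g=1 f=9, (7,3) g=1 f=9]
step 3: expand (3,3) (f=7, h=4) → closed; open now [(2,3) g=4 f=7, (3,2) g=4 f=7, (4,2) g=3 f=7, (4,4) g=3 f=9, (5,2) g=2 f=7, (5,4) g=2 f=9, (6,2) g=1 f=7, (6,4) g=1 f=9, (7,3) g=1 f=9]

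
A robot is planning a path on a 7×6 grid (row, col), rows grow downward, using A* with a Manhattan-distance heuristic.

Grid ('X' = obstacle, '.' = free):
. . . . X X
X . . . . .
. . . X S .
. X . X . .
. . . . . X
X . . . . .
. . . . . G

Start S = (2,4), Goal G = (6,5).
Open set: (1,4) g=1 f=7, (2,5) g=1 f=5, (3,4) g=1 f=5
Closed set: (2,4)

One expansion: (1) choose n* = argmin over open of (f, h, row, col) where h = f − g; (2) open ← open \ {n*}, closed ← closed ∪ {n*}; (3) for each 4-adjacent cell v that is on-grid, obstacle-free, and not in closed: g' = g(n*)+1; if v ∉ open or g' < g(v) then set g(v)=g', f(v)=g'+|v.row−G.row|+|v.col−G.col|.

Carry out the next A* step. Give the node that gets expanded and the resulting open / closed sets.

step 1: expand (2,5) (f=5, h=4) → closed; open now [(1,4) g=1 f=7, (1,5) g=2 f=7, (3,4) g=1 f=5, (3,5) g=2 f=5]

expanded=(2,5); open=[(1,4) g=1 f=7, (1,5) g=2 f=7, (3,4) g=1 f=5, (3,5) g=2 f=5]; closed=[(2,4), (2,5)]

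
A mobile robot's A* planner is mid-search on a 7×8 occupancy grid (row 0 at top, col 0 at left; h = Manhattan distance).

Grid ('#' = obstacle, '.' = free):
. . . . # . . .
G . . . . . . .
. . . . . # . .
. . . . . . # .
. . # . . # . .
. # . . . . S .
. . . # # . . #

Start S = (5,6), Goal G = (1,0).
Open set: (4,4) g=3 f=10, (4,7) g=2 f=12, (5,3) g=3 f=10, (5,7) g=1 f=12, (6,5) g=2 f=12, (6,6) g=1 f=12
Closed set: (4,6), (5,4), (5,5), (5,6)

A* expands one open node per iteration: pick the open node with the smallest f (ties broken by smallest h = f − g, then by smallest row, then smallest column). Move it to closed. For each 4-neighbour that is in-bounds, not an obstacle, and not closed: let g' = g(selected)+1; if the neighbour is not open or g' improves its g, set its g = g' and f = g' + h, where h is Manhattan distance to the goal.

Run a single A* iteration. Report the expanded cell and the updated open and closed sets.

step 1: expand (4,4) (f=10, h=7) → closed; open now [(3,4) g=4 f=10, (4,3) g=4 f=10, (4,7) g=2 f=12, (5,3) g=3 f=10, (5,7) g=1 f=12, (6,5) g=2 f=12, (6,6) g=1 f=12]

expanded=(4,4); open=[(3,4) g=4 f=10, (4,3) g=4 f=10, (4,7) g=2 f=12, (5,3) g=3 f=10, (5,7) g=1 f=12, (6,5) g=2 f=12, (6,6) g=1 f=12]; closed=[(4,4), (4,6), (5,4), (5,5), (5,6)]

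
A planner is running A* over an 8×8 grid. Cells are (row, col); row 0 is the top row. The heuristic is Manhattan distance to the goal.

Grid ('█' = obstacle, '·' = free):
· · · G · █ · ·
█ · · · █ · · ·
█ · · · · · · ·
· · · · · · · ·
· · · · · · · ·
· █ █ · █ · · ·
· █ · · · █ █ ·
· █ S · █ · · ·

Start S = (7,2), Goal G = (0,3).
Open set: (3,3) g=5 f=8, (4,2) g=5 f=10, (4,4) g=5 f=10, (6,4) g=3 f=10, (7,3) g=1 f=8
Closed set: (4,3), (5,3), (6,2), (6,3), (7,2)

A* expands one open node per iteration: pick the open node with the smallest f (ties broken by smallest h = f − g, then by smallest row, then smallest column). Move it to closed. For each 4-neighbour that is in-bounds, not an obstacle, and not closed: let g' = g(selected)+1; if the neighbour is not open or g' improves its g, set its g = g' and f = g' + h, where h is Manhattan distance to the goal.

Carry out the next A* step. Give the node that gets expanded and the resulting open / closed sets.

expanded=(3,3); open=[(2,3) g=6 f=8, (3,2) g=6 f=10, (3,4) g=6 f=10, (4,2) g=5 f=10, (4,4) g=5 f=10, (6,4) g=3 f=10, (7,3) g=1 f=8]; closed=[(3,3), (4,3), (5,3), (6,2), (6,3), (7,2)]

step 1: expand (3,3) (f=8, h=3) → closed; open now [(2,3) g=6 f=8, (3,2) g=6 f=10, (3,4) g=6 f=10, (4,2) g=5 f=10, (4,4) g=5 f=10, (6,4) g=3 f=10, (7,3) g=1 f=8]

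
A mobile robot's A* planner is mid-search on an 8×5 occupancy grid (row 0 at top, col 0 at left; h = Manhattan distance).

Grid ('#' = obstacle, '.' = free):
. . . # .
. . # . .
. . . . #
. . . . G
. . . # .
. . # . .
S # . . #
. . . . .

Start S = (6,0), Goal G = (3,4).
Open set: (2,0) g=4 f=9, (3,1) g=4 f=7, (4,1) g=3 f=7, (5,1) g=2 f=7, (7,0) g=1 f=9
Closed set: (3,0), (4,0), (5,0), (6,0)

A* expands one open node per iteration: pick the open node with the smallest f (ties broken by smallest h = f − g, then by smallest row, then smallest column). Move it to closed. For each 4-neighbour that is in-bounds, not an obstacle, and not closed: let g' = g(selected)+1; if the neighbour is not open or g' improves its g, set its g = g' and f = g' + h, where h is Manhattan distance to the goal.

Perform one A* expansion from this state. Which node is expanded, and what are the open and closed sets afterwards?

expanded=(3,1); open=[(2,0) g=4 f=9, (2,1) g=5 f=9, (3,2) g=5 f=7, (4,1) g=3 f=7, (5,1) g=2 f=7, (7,0) g=1 f=9]; closed=[(3,0), (3,1), (4,0), (5,0), (6,0)]

step 1: expand (3,1) (f=7, h=3) → closed; open now [(2,0) g=4 f=9, (2,1) g=5 f=9, (3,2) g=5 f=7, (4,1) g=3 f=7, (5,1) g=2 f=7, (7,0) g=1 f=9]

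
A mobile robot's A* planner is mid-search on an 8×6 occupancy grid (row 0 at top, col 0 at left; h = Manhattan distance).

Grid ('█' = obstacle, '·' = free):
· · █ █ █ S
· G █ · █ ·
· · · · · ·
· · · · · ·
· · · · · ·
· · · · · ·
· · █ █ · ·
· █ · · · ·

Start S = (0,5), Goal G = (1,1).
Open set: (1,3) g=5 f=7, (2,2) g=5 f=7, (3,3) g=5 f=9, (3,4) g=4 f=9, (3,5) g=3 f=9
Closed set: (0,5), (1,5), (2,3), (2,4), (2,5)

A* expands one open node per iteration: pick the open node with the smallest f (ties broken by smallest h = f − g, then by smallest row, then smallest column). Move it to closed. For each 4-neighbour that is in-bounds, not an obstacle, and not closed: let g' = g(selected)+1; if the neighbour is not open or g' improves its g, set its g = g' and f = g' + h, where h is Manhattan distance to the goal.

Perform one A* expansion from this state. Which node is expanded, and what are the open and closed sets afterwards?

expanded=(1,3); open=[(2,2) g=5 f=7, (3,3) g=5 f=9, (3,4) g=4 f=9, (3,5) g=3 f=9]; closed=[(0,5), (1,3), (1,5), (2,3), (2,4), (2,5)]

step 1: expand (1,3) (f=7, h=2) → closed; open now [(2,2) g=5 f=7, (3,3) g=5 f=9, (3,4) g=4 f=9, (3,5) g=3 f=9]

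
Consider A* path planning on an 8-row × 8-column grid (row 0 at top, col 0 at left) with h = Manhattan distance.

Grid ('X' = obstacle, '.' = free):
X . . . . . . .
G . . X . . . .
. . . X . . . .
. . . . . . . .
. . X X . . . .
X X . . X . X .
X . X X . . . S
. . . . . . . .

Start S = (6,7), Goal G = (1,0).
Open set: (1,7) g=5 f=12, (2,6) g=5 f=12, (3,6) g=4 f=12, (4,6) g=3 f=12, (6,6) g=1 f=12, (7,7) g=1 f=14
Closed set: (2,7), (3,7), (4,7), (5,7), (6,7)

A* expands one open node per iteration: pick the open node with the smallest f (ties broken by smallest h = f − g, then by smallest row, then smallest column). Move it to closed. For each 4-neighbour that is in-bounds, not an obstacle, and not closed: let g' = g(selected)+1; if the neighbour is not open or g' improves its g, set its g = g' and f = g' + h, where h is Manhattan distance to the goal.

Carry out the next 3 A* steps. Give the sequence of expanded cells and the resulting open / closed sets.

order=[(1,7) → (1,6) → (1,5)]; open=[(0,5) g=8 f=14, (0,6) g=7 f=14, (0,7) g=6 f=14, (1,4) g=8 f=12, (2,5) g=8 f=14, (2,6) g=5 f=12, (3,6) g=4 f=12, (4,6) g=3 f=12, (6,6) g=1 f=12, (7,7) g=1 f=14]; closed=[(1,5), (1,6), (1,7), (2,7), (3,7), (4,7), (5,7), (6,7)]

step 1: expand (1,7) (f=12, h=7) → closed; open now [(0,7) g=6 f=14, (1,6) g=6 f=12, (2,6) g=5 f=12, (3,6) g=4 f=12, (4,6) g=3 f=12, (6,6) g=1 f=12, (7,7) g=1 f=14]
step 2: expand (1,6) (f=12, h=6) → closed; open now [(0,6) g=7 f=14, (0,7) g=6 f=14, (1,5) g=7 f=12, (2,6) g=5 f=12, (3,6) g=4 f=12, (4,6) g=3 f=12, (6,6) g=1 f=12, (7,7) g=1 f=14]
step 3: expand (1,5) (f=12, h=5) → closed; open now [(0,5) g=8 f=14, (0,6) g=7 f=14, (0,7) g=6 f=14, (1,4) g=8 f=12, (2,5) g=8 f=14, (2,6) g=5 f=12, (3,6) g=4 f=12, (4,6) g=3 f=12, (6,6) g=1 f=12, (7,7) g=1 f=14]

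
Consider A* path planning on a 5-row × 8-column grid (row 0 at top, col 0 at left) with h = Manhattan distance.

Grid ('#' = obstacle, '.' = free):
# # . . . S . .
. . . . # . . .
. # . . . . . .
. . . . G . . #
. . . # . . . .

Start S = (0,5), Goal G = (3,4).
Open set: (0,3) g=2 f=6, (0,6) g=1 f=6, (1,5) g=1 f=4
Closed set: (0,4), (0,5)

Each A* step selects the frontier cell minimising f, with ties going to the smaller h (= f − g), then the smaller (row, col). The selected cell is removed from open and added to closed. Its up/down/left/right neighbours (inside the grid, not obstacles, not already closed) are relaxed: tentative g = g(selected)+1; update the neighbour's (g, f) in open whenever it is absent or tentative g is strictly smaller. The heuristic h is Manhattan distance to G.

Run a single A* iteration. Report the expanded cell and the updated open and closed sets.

expanded=(1,5); open=[(0,3) g=2 f=6, (0,6) g=1 f=6, (1,6) g=2 f=6, (2,5) g=2 f=4]; closed=[(0,4), (0,5), (1,5)]

step 1: expand (1,5) (f=4, h=3) → closed; open now [(0,3) g=2 f=6, (0,6) g=1 f=6, (1,6) g=2 f=6, (2,5) g=2 f=4]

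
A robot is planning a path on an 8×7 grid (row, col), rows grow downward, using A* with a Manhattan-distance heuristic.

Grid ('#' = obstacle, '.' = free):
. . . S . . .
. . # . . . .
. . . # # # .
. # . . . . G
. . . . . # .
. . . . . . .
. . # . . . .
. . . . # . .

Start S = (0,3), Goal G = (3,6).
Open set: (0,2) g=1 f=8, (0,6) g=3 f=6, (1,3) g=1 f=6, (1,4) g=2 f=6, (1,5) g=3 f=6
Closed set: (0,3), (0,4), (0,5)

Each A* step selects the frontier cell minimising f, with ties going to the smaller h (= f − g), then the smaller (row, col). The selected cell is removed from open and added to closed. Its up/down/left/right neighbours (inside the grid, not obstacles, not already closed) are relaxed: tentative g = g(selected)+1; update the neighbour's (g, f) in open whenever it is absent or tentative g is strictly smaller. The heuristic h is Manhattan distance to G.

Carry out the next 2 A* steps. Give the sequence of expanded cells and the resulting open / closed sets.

order=[(0,6) → (1,6)]; open=[(0,2) g=1 f=8, (1,3) g=1 f=6, (1,4) g=2 f=6, (1,5) g=3 f=6, (2,6) g=5 f=6]; closed=[(0,3), (0,4), (0,5), (0,6), (1,6)]

step 1: expand (0,6) (f=6, h=3) → closed; open now [(0,2) g=1 f=8, (1,3) g=1 f=6, (1,4) g=2 f=6, (1,5) g=3 f=6, (1,6) g=4 f=6]
step 2: expand (1,6) (f=6, h=2) → closed; open now [(0,2) g=1 f=8, (1,3) g=1 f=6, (1,4) g=2 f=6, (1,5) g=3 f=6, (2,6) g=5 f=6]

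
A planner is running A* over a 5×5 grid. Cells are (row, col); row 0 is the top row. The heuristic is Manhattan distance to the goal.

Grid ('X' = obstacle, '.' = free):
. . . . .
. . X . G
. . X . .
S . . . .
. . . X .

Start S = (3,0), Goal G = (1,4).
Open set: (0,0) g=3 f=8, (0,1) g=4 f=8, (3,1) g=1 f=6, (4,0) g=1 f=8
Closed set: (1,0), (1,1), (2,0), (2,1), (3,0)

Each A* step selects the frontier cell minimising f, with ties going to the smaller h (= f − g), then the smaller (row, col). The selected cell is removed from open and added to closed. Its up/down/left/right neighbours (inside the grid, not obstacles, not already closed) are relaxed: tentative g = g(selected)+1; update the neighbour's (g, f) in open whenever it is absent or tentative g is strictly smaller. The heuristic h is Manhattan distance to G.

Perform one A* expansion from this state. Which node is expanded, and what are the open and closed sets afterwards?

step 1: expand (3,1) (f=6, h=5) → closed; open now [(0,0) g=3 f=8, (0,1) g=4 f=8, (3,2) g=2 f=6, (4,0) g=1 f=8, (4,1) g=2 f=8]

expanded=(3,1); open=[(0,0) g=3 f=8, (0,1) g=4 f=8, (3,2) g=2 f=6, (4,0) g=1 f=8, (4,1) g=2 f=8]; closed=[(1,0), (1,1), (2,0), (2,1), (3,0), (3,1)]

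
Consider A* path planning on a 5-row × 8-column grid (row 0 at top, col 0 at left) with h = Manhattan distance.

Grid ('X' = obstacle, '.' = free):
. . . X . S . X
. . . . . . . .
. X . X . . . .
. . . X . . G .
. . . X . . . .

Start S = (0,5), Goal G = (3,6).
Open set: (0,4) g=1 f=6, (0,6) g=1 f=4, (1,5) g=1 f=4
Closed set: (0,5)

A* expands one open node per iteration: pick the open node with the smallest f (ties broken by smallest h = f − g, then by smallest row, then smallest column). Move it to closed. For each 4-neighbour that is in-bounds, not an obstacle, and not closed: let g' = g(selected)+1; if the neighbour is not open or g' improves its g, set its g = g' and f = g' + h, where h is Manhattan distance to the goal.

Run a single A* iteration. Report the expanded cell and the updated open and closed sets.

expanded=(0,6); open=[(0,4) g=1 f=6, (1,5) g=1 f=4, (1,6) g=2 f=4]; closed=[(0,5), (0,6)]

step 1: expand (0,6) (f=4, h=3) → closed; open now [(0,4) g=1 f=6, (1,5) g=1 f=4, (1,6) g=2 f=4]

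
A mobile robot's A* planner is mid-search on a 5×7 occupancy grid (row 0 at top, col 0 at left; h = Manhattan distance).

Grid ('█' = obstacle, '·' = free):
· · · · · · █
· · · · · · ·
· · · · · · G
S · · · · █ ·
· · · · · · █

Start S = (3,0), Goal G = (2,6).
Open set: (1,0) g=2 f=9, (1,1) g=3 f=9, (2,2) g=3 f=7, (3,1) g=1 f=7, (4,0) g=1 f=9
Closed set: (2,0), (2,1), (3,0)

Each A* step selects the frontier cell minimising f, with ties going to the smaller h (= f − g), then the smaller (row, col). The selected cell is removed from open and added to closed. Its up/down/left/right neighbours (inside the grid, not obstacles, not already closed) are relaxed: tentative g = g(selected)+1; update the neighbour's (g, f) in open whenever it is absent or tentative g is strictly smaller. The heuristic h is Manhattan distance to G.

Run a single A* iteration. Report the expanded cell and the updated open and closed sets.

expanded=(2,2); open=[(1,0) g=2 f=9, (1,1) g=3 f=9, (1,2) g=4 f=9, (2,3) g=4 f=7, (3,1) g=1 f=7, (3,2) g=4 f=9, (4,0) g=1 f=9]; closed=[(2,0), (2,1), (2,2), (3,0)]

step 1: expand (2,2) (f=7, h=4) → closed; open now [(1,0) g=2 f=9, (1,1) g=3 f=9, (1,2) g=4 f=9, (2,3) g=4 f=7, (3,1) g=1 f=7, (3,2) g=4 f=9, (4,0) g=1 f=9]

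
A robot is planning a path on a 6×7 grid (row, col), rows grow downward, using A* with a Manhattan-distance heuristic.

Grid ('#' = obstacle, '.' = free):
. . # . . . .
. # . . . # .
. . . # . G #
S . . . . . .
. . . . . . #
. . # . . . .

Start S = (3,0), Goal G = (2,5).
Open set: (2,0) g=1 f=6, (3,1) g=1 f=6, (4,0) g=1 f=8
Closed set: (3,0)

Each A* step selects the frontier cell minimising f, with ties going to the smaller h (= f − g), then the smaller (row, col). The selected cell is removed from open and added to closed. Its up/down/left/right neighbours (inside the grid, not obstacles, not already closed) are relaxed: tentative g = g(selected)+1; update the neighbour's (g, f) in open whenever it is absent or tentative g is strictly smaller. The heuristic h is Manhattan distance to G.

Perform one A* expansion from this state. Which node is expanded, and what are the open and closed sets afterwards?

expanded=(2,0); open=[(1,0) g=2 f=8, (2,1) g=2 f=6, (3,1) g=1 f=6, (4,0) g=1 f=8]; closed=[(2,0), (3,0)]

step 1: expand (2,0) (f=6, h=5) → closed; open now [(1,0) g=2 f=8, (2,1) g=2 f=6, (3,1) g=1 f=6, (4,0) g=1 f=8]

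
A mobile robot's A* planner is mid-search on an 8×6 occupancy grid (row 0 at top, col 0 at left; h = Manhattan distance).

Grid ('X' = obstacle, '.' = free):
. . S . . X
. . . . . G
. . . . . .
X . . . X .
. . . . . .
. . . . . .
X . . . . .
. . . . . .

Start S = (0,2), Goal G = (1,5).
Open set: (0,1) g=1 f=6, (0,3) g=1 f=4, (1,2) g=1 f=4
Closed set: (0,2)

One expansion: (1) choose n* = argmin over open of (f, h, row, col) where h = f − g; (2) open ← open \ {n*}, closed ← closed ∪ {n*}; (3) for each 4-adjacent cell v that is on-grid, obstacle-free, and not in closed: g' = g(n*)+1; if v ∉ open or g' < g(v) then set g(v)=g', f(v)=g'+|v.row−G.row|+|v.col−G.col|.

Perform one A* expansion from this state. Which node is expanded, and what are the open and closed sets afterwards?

expanded=(0,3); open=[(0,1) g=1 f=6, (0,4) g=2 f=4, (1,2) g=1 f=4, (1,3) g=2 f=4]; closed=[(0,2), (0,3)]

step 1: expand (0,3) (f=4, h=3) → closed; open now [(0,1) g=1 f=6, (0,4) g=2 f=4, (1,2) g=1 f=4, (1,3) g=2 f=4]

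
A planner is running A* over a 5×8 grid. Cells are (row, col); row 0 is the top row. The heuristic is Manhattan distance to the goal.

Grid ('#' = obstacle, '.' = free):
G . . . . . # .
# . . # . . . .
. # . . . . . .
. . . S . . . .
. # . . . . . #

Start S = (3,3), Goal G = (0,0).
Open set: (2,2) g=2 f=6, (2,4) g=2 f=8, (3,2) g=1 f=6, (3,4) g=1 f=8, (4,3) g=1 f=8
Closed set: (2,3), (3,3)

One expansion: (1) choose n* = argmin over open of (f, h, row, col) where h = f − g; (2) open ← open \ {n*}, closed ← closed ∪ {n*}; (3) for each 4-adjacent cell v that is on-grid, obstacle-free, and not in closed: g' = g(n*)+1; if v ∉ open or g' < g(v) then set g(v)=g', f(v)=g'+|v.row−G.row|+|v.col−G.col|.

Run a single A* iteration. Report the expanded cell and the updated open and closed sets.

expanded=(2,2); open=[(1,2) g=3 f=6, (2,4) g=2 f=8, (3,2) g=1 f=6, (3,4) g=1 f=8, (4,3) g=1 f=8]; closed=[(2,2), (2,3), (3,3)]

step 1: expand (2,2) (f=6, h=4) → closed; open now [(1,2) g=3 f=6, (2,4) g=2 f=8, (3,2) g=1 f=6, (3,4) g=1 f=8, (4,3) g=1 f=8]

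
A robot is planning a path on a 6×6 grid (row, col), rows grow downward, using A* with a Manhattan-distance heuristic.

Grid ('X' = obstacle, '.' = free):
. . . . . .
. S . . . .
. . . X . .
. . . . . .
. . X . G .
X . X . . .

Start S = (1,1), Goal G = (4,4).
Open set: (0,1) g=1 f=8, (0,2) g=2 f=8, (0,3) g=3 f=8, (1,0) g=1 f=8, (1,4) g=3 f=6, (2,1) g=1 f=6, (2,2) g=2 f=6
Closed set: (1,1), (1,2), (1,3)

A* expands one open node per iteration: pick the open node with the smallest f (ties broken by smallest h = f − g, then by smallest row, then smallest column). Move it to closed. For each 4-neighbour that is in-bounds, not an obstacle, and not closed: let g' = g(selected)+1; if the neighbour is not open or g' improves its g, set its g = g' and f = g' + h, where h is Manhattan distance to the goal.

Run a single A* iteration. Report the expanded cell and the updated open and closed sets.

step 1: expand (1,4) (f=6, h=3) → closed; open now [(0,1) g=1 f=8, (0,2) g=2 f=8, (0,3) g=3 f=8, (0,4) g=4 f=8, (1,0) g=1 f=8, (1,5) g=4 f=8, (2,1) g=1 f=6, (2,2) g=2 f=6, (2,4) g=4 f=6]

expanded=(1,4); open=[(0,1) g=1 f=8, (0,2) g=2 f=8, (0,3) g=3 f=8, (0,4) g=4 f=8, (1,0) g=1 f=8, (1,5) g=4 f=8, (2,1) g=1 f=6, (2,2) g=2 f=6, (2,4) g=4 f=6]; closed=[(1,1), (1,2), (1,3), (1,4)]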